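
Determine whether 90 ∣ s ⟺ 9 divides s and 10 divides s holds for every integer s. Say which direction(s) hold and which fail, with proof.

(⟹) If 90 ∣ s, write s = 90q. Since 90 = 10·9, s = 9·(10q), so 9 ∣ s; and since 90 = 9·10, s = 10·(9q), so 10 ∣ s.

(⟸) Suppose 9 ∣ s and 10 ∣ s. Any common multiple of 9 and 10 is a multiple of their lcm; here gcd(9, 10) = 1, so lcm(9, 10) = 9·10 = 90, so 90 ∣ s.

Both directions hold; the statement is true.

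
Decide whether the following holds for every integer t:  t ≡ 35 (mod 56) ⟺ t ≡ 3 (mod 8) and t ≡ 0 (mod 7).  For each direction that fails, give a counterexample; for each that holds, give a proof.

Both implications hold.

(⇒) Suppose t ≡ 35 (mod 56); write t = 56j + 35. Since 8 ∣ 56, reducing mod 8 gives t ≡ 35 ≡ 3 (mod 8); since 7 ∣ 56, reducing mod 7 gives t ≡ 35 ≡ 0 (mod 7).

(⇐) Conversely, if t ≡ 3 (mod 8) and t ≡ 0 (mod 7), then by the Chinese remainder theorem t ≡ 35 (mod 56). This is exactly t ≡ 35 (mod 56).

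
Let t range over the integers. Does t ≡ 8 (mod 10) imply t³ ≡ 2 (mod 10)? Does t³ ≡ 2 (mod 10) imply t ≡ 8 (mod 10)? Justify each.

Both implications hold.

(⟸) Suppose t³ ≡ 2 (mod 10). The only residue r in {0, …, 9} with r³ ≡ 2 (mod 10) is r = 8, so t ≡ 8 (mod 10).

(⟹) Suppose t ≡ 8 (mod 10). Write t = 10j + 8. Then (10j + 8)³ = 1000j³ + 2400j² + 1920j + 512 = 10(100j³ + 240j² + 192j + 51) + 2, so t³ ≡ 2 (mod 10).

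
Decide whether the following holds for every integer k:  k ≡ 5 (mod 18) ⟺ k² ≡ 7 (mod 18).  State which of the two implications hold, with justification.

(→) Suppose k ≡ 5 (mod 18). Write k = 18j + 5. Then (18j + 5)² = 324j² + 180j + 25 = 18(18j² + 10j + 1) + 7, so k² ≡ 7 (mod 18).

(←) This fails: take k = 13. Then 13² = 169 ≡ 7 (mod 18), yet 13 ≡ 13 (mod 18), not 5.

(⇒) holds; (⇐) fails.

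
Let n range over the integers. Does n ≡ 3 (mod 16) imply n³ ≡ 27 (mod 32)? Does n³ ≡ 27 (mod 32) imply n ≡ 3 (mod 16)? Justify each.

Not equivalent: only (⇐) holds.

(⇒) This fails: take n = 19. Then 19 ≡ 3 (mod 16), but 19³ = 6859 ≡ 11 (mod 32), not 27.

(⇐) Conversely, the residues r modulo 32 with r³ ≡ 27 (mod 32) are exactly {3}, and each is ≡ 3 (mod 16).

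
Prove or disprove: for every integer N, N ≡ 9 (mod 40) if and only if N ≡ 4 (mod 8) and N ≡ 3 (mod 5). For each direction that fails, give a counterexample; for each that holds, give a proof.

(⟹) This fails: N = 9 gives 9 ≡ 9 (mod 40) but 9 ≡ 1 (mod 8), so the conjunction on the right does not hold.

(⟸) This fails: N = 28 satisfies both congruences on the right (28 ≡ 4 mod 8 and 28 ≡ 3 mod 5) yet 28 ≡ 28 (mod 40), not 9.

Neither direction holds.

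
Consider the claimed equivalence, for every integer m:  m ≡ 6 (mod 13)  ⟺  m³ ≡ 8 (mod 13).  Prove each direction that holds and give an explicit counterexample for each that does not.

Not equivalent: only (⇒) holds.

[⇒] Suppose m ≡ 6 (mod 13). Write m = 13j + 6. Then (13j + 6)³ = 2197j³ + 3042j² + 1404j + 216 = 13(169j³ + 234j² + 108j + 16) + 8, so m³ ≡ 8 (mod 13).

[⇐] This fails: take m = 2. Then 2³ = 8 ≡ 8 (mod 13), yet 2 ≡ 2 (mod 13), not 6.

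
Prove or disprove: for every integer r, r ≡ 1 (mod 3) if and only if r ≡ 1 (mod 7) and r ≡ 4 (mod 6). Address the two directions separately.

(⇐) If r ≡ 1 (mod 7) and r ≡ 4 (mod 6), then by the Chinese remainder theorem r ≡ 22 (mod 42). Since 22 ≡ 1 (mod 3) and 3 ∣ 42, we get r ≡ 1 (mod 3).

(⇒) This fails: r = 1 gives 1 ≡ 1 (mod 3) but 1 ≡ 1 (mod 6), so the conjunction on the right does not hold.

Not equivalent: only (⇐) holds.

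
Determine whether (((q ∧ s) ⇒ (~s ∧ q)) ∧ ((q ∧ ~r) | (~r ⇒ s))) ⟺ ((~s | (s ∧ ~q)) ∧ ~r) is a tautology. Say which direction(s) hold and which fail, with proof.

Neither implication holds.

(⇒) This fails. Under r = T, q = F, s = F, the left side is true but the right side is false.

(⇐) This fails. Under r = F, q = F, s = F, the left side is false but the right side is true.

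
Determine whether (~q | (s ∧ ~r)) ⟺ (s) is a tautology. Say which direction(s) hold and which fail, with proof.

[⇒] This fails. Under r = F, q = F, s = F, the left side is true but the right side is false.

[⇐] This fails. Under r = T, q = T, s = T, the left side is false but the right side is true.

Both directions fail.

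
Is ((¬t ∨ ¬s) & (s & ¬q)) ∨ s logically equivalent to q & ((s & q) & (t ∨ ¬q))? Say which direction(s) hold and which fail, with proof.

[⇒] This fails. Under s = T, t = F, q = F, the left side is true but the right side is false.

[⇐] Assume the antecedent. If s is true, ((¬t ∨ ¬s) & (s & ¬q)) ∨ s reduces to true regardless of the other variables. If s is false, the antecedent cannot hold. Either way ((¬t ∨ ¬s) & (s & ¬q)) ∨ s holds.

(⇒) fails; (⇐) holds.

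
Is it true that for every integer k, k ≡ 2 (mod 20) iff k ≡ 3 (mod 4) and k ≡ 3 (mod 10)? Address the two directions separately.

Both directions fail.

Forward direction. This fails: k = 2 gives 2 ≡ 2 (mod 20) but 2 ≡ 2 (mod 4), so the conjunction on the right does not hold.

Converse. This fails: k = 3 satisfies both congruences on the right (3 ≡ 3 mod 4 and 3 ≡ 3 mod 10) yet 3 ≡ 3 (mod 20), not 2.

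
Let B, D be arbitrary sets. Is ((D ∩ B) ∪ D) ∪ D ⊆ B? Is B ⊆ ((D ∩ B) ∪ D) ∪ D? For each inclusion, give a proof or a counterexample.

(⊆) This inclusion fails. Take B = ∅, D = {1}; then 1 ∈ ((D ∩ B) ∪ D) ∪ D but 1 ∉ B.

(⊇) This inclusion fails. Take B = {1}, D = ∅; then 1 ∈ B but 1 ∉ ((D ∩ B) ∪ D) ∪ D.

Both inclusions fail.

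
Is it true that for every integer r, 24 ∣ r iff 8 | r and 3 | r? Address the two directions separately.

Both implications hold.

Forward direction. If 24 ∣ r, write r = 24q. Since 24 = 3·8, r = 8·(3q), so 8 ∣ r; and since 24 = 8·3, r = 3·(8q), so 3 ∣ r.

Converse. Suppose 8 ∣ r and 3 ∣ r. Any common multiple of 8 and 3 is a multiple of their lcm; here gcd(8, 3) = 1, so lcm(8, 3) = 8·3 = 24, so 24 ∣ r.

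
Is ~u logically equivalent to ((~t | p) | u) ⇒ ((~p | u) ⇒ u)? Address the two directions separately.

(→) This fails. Under u = F, t = F, p = F, the left side is true but the right side is false.

(←) This fails. Under u = T, t = F, p = F, the left side is false but the right side is true.

Neither implication holds.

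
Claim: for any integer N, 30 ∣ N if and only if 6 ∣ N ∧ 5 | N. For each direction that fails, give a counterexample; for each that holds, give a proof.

Equivalent; both directions hold.

(→) If 30 ∣ N, write N = 30q. Since 30 = 5·6, N = 6·(5q), so 6 ∣ N; and since 30 = 6·5, N = 5·(6q), so 5 ∣ N.

(←) Suppose 6 ∣ N and 5 ∣ N. Any common multiple of 6 and 5 is a multiple of their lcm; here gcd(6, 5) = 1, so lcm(6, 5) = 6·5 = 30, so 30 ∣ N.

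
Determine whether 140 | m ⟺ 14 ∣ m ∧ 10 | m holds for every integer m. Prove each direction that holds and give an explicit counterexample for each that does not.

Only the forward direction holds.

(⇐) This fails: take m = 70. Both 14 ∣ 70 and 10 ∣ 70, yet 70 is not a multiple of 140 (since 70 = 0·140 + 70), so 140 ∤ 70.

(⇒) If 140 ∣ m, write m = 140q. Since 140 = 10·14, m = 14·(10q), so 14 ∣ m; and since 140 = 14·10, m = 10·(14q), so 10 ∣ m.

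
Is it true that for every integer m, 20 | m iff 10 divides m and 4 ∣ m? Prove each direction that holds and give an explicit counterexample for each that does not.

[⇐] Suppose 10 ∣ m and 4 ∣ m. Any common multiple of 10 and 4 is a multiple of their lcm; here lcm(10, 4) = 10·4/gcd(10, 4) = 40/2 = 20, so 20 ∣ m.

[⇒] If 20 ∣ m, write m = 20q. Since 20 = 2·10, m = 10·(2q), so 10 ∣ m; and since 20 = 5·4, m = 4·(5q), so 4 ∣ m.

The biconditional holds.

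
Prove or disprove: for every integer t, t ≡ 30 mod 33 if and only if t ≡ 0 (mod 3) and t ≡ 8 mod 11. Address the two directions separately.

The biconditional holds.

(⟹) Suppose t ≡ 30 (mod 33); write t = 33j + 30. Since 3 ∣ 33, reducing mod 3 gives t ≡ 30 ≡ 0 (mod 3); since 11 ∣ 33, reducing mod 11 gives t ≡ 30 ≡ 8 (mod 11).

(⟸) Conversely, if t ≡ 0 (mod 3) and t ≡ 8 (mod 11), then by the Chinese remainder theorem t ≡ 30 (mod 33). This is exactly t ≡ 30 (mod 33).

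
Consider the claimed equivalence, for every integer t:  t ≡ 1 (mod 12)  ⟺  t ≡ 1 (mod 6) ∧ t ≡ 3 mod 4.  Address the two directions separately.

Both directions fail.

(→) This fails: t = 1 gives 1 ≡ 1 (mod 12) but 1 ≡ 1 (mod 4), so the conjunction on the right does not hold.

(←) This fails: t = 7 satisfies both congruences on the right (7 ≡ 1 mod 6 and 7 ≡ 3 mod 4) yet 7 ≡ 7 (mod 12), not 1.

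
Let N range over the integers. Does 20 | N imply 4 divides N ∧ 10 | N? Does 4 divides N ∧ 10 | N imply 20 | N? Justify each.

[⇐] Suppose 4 ∣ N and 10 ∣ N. Any common multiple of 4 and 10 is a multiple of their lcm; here lcm(4, 10) = 4·10/gcd(4, 10) = 40/2 = 20, so 20 ∣ N.

[⇒] If 20 ∣ N, write N = 20q. Since 20 = 5·4, N = 4·(5q), so 4 ∣ N; and since 20 = 2·10, N = 10·(2q), so 10 ∣ N.

Both implications hold.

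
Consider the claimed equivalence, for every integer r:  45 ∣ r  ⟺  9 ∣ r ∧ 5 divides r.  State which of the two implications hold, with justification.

(⇒) If 45 ∣ r, write r = 45q. Since 45 = 5·9, r = 9·(5q), so 9 ∣ r; and since 45 = 9·5, r = 5·(9q), so 5 ∣ r.

(⇐) Suppose 9 ∣ r and 5 ∣ r. Any common multiple of 9 and 5 is a multiple of their lcm; here gcd(9, 5) = 1, so lcm(9, 5) = 9·5 = 45, so 45 ∣ r.

Both directions hold.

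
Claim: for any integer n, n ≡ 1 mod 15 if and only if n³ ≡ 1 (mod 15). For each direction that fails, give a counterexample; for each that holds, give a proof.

The biconditional holds.

(⟸) Suppose n³ ≡ 1 (mod 15). The only residue r in {0, …, 14} with r³ ≡ 1 (mod 15) is r = 1, so n ≡ 1 (mod 15).

(⟹) Suppose n ≡ 1 mod 15. Write n = 15j + 1. Then (15j + 1)³ = 3375j³ + 675j² + 45j + 1 = 15(225j³ + 45j² + 3j) + 1, so n³ ≡ 1 (mod 15).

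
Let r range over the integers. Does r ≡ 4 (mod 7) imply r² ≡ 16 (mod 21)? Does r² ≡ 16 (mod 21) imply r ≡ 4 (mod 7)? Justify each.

Forward direction. This fails: take r = 18. Then 18 ≡ 4 (mod 7), but 18² = 324 ≡ 9 (mod 21), not 16.

Converse. This fails: take r = 10. Then 10² = 100 ≡ 16 (mod 21), yet 10 ≡ 3 (mod 7), not 4.

(⇒) fails and (⇐) fails.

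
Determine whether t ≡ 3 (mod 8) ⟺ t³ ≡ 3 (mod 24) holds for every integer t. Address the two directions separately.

Forward direction. This fails: take t = 11. Then 11 ≡ 3 (mod 8), but 11³ = 1331 ≡ 11 (mod 24), not 3.

Converse. The residues r modulo 24 with r³ ≡ 3 (mod 24) are exactly {3}, and each is ≡ 3 (mod 8).

(⇒) fails; (⇐) holds.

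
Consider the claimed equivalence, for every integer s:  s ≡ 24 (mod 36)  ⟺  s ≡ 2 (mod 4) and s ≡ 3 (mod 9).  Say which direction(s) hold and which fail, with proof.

Neither implication holds.

[⇒] This fails: s = 24 gives 24 ≡ 24 (mod 36) but 24 ≡ 0 (mod 4), so the conjunction on the right does not hold.

[⇐] This fails: s = 30 satisfies both congruences on the right (30 ≡ 2 mod 4 and 30 ≡ 3 mod 9) yet 30 ≡ 30 (mod 36), not 24.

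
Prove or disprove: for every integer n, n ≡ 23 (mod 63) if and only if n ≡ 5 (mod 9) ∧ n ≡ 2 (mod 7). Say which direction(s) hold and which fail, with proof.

Forward direction. Suppose n ≡ 23 (mod 63); write n = 63j + 23. Since 9 ∣ 63, reducing mod 9 gives n ≡ 23 ≡ 5 (mod 9); since 7 ∣ 63, reducing mod 7 gives n ≡ 23 ≡ 2 (mod 7).

Converse. If n ≡ 5 (mod 9) and n ≡ 2 (mod 7), then by the Chinese remainder theorem n ≡ 23 (mod 63). This is exactly n ≡ 23 (mod 63).

Both implications hold.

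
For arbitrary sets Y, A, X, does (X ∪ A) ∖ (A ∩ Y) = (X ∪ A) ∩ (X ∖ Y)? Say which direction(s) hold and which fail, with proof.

(⊆) fails; (⊇) holds.

(⟹) This inclusion fails. Take Y = ∅, A = {1}, X = ∅; then 1 ∈ (X ∪ A) ∖ (A ∩ Y) but 1 ∉ (X ∪ A) ∩ (X ∖ Y).

(⟸) Let x ∈ (X ∪ A) ∩ (X ∖ Y). Then either x ∈ X and x ∉ Y, A; or x ∈ A ∩ X and x ∉ Y. In each case x ∈ (X ∪ A) ∖ (A ∩ Y), so (X ∪ A) ∩ (X ∖ Y) ⊆ (X ∪ A) ∖ (A ∩ Y).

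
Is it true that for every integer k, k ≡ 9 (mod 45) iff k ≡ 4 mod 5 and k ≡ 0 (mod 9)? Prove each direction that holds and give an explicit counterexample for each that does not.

Both directions hold; the statement is true.

(⇒) Suppose k ≡ 9 (mod 45); write k = 45j + 9. Since 5 ∣ 45, reducing mod 5 gives k ≡ 9 ≡ 4 (mod 5); since 9 ∣ 45, reducing mod 9 gives k ≡ 9 ≡ 0 (mod 9).

(⇐) Conversely, if k ≡ 4 (mod 5) and k ≡ 0 (mod 9), then by the Chinese remainder theorem k ≡ 9 (mod 45). This is exactly k ≡ 9 (mod 45).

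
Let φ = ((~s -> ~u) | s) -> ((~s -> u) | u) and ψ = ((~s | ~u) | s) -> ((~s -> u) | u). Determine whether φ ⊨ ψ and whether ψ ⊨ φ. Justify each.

Forward direction. Assume the antecedent. If u is true, the consequent reduces to true regardless of the other variables. If u is false, the antecedent forces (u = F, s = T), and the consequent holds there. Either way the consequent holds.

Converse. Assume the antecedent. If u is true, the consequent reduces to true regardless of the other variables. If u is false, the antecedent forces (u = F, s = T), and the consequent holds there. Either way the consequent holds.

The biconditional holds.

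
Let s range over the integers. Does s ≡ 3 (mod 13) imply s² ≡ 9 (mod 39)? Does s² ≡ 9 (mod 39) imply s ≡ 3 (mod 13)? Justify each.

Neither implication holds.

(→) This fails: take s = 16. Then 16 ≡ 3 (mod 13), but 16² = 256 ≡ 22 (mod 39), not 9.

(←) This fails: take s = 36. Then 36² = 1296 ≡ 9 (mod 39), yet 36 ≡ 10 (mod 13), not 3.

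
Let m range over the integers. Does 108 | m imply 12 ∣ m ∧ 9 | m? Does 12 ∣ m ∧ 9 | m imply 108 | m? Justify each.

(⇒) If 108 ∣ m, write m = 108q. Since 108 = 9·12, m = 12·(9q), so 12 ∣ m; and since 108 = 12·9, m = 9·(12q), so 9 ∣ m.

(⇐) This fails: take m = 36. Both 12 ∣ 36 and 9 ∣ 36, yet 36 is not a multiple of 108 (since 36 = 0·108 + 36), so 108 ∤ 36.

(⇒) holds; (⇐) fails.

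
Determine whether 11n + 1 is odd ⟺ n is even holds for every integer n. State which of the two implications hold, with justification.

(⇒) Suppose 11n + 1 is odd. Since 11 is odd, 11n and n have the same parity, so 11n + 1 ≡ n + 1 (mod 2). As 1 is odd, 11n + 1 is odd exactly when n is even. Thus n is even.

(⇐) Conversely, suppose n is even; write n = 2j. Then 11n + 1 = 11·(2j) + 1 = 2·11j + 1, which is odd.

Equivalent; both directions hold.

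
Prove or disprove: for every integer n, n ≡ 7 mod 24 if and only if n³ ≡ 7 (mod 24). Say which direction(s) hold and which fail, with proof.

Forward direction. Suppose n ≡ 7 mod 24. Write n = 24j + 7. Then (24j + 7)³ = 13824j³ + 12096j² + 3528j + 343 = 24(576j³ + 504j² + 147j + 14) + 7, so n³ ≡ 7 (mod 24).

Converse. Suppose n³ ≡ 7 (mod 24). The only residue r in {0, …, 23} with r³ ≡ 7 (mod 24) is r = 7, so n ≡ 7 (mod 24).

Both directions hold.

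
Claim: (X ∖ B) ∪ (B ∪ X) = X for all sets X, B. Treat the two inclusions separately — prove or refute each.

Forward inclusion. This inclusion fails. Take X = ∅, B = {1}; then 1 ∈ (X ∖ B) ∪ (B ∪ X) but 1 ∉ X.

Reverse inclusion. Let x ∈ X. Then either x ∈ X and x ∉ B; or x ∈ X ∩ B. In each case x ∈ (X ∖ B) ∪ (B ∪ X), so X ⊆ (X ∖ B) ∪ (B ∪ X).

Only the reverse inclusion holds.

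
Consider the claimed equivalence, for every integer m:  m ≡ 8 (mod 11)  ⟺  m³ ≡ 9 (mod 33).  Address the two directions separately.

[⇒] This fails: take m = 8. Then 8 ≡ 8 (mod 11), but 8³ = 512 ≡ 17 (mod 33), not 9.

[⇐] This fails: take m = 15. Then 15³ = 3375 ≡ 9 (mod 33), yet 15 ≡ 4 (mod 11), not 8.

Neither direction holds.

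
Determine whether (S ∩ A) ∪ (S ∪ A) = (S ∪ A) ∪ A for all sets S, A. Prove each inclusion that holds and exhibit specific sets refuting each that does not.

(⟹) Let x ∈ (S ∩ A) ∪ (S ∪ A). Then either x ∈ S and x ∉ A; or x ∈ A and x ∉ S; or x ∈ S ∩ A. In each case x ∈ (S ∪ A) ∪ A, so (S ∩ A) ∪ (S ∪ A) ⊆ (S ∪ A) ∪ A.

(⟸) Let x ∈ (S ∪ A) ∪ A. Then either x ∈ S and x ∉ A; or x ∈ A and x ∉ S; or x ∈ S ∩ A. In each case x ∈ (S ∩ A) ∪ (S ∪ A), so (S ∪ A) ∪ A ⊆ (S ∩ A) ∪ (S ∪ A).

Both inclusions hold.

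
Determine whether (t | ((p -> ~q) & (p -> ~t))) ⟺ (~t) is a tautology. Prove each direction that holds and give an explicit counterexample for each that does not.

(⟹) This fails. Under q = F, t = T, p = F, the left side is true but the right side is false.

(⟸) This fails. Under q = T, t = F, p = T, the left side is false but the right side is true.

(⇒) fails and (⇐) fails.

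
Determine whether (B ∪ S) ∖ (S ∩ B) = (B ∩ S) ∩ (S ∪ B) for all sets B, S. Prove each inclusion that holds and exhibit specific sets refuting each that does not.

Both inclusions fail.

Forward inclusion. This inclusion fails. Take B = {1}, S = ∅; then 1 ∈ (B ∪ S) ∖ (S ∩ B) but 1 ∉ (B ∩ S) ∩ (S ∪ B).

Reverse inclusion. This inclusion fails. Take B = {1}, S = {1}; then 1 ∈ (B ∩ S) ∩ (S ∪ B) but 1 ∉ (B ∪ S) ∖ (S ∩ B).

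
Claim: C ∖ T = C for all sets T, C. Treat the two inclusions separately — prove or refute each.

Forward inclusion. Let x ∈ C ∖ T. Then x ∈ C and x ∉ T, from which x ∈ C.

Reverse inclusion. This inclusion fails. Take T = {1}, C = {1}; then 1 ∈ C but 1 ∉ C ∖ T.

The sets are not equal: only the forward inclusion holds.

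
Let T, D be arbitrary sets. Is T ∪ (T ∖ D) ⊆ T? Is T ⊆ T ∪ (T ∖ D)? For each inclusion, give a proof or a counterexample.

(⊇) Let x ∈ T. Then either x ∈ T and x ∉ D; or x ∈ T ∩ D. In each case x ∈ T ∪ (T ∖ D), so T ⊆ T ∪ (T ∖ D).

(⊆) Let x ∈ T ∪ (T ∖ D). Then either x ∈ T and x ∉ D; or x ∈ T ∩ D. In each case x ∈ T, so T ∪ (T ∖ D) ⊆ T.

Both inclusions hold; the sets are equal.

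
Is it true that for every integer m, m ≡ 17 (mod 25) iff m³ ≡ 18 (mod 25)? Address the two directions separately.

Forward direction. This fails: take m = 17. Then 17 ≡ 17 (mod 25), but 17³ = 4913 ≡ 13 (mod 25), not 18.

Converse. This fails: take m = 7. Then 7³ = 343 ≡ 18 (mod 25), yet 7 ≡ 7 (mod 25), not 17.

(⇒) fails and (⇐) fails.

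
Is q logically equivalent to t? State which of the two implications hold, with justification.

(⇒) fails and (⇐) fails.

(⇒) This fails. Under t = F, q = T, the left side is true but the right side is false.

(⇐) This fails. Under t = T, q = F, the left side is false but the right side is true.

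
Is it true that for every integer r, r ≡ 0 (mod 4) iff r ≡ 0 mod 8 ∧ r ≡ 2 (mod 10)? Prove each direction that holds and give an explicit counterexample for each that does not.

(⇐) If r ≡ 0 (mod 8) and r ≡ 2 (mod 10), then by the Chinese remainder theorem r ≡ 32 (mod 40). Since 32 ≡ 0 (mod 4) and 4 ∣ 40, we get r ≡ 0 (mod 4).

(⇒) This fails: r = 0 gives 0 ≡ 0 (mod 4) but 0 ≡ 0 (mod 10), so the conjunction on the right does not hold.

Not equivalent: only (⇐) holds.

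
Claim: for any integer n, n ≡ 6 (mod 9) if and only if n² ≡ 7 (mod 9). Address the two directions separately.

Forward direction. This fails: take n = 6. Then 6 ≡ 6 (mod 9), but 6² = 36 ≡ 0 (mod 9), not 7.

Converse. This fails: take n = 4. Then 4² = 16 ≡ 7 (mod 9), yet 4 ≡ 4 (mod 9), not 6.

Both directions fail.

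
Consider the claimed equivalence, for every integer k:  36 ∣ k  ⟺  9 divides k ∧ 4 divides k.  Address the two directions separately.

Equivalent; both directions hold.

(←) Suppose 9 ∣ k and 4 ∣ k. Any common multiple of 9 and 4 is a multiple of their lcm; here gcd(9, 4) = 1, so lcm(9, 4) = 9·4 = 36, so 36 ∣ k.

(→) If 36 ∣ k, write k = 36q. Since 36 = 4·9, k = 9·(4q), so 9 ∣ k; and since 36 = 9·4, k = 4·(9q), so 4 ∣ k.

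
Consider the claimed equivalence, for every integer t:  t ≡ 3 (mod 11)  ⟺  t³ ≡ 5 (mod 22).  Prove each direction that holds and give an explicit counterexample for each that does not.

Only the converse holds.

Converse. The residues r modulo 22 with r³ ≡ 5 (mod 22) are exactly {3}, and each is ≡ 3 (mod 11).

Forward direction. This fails: take t = 14. Then 14 ≡ 3 (mod 11), but 14³ = 2744 ≡ 16 (mod 22), not 5.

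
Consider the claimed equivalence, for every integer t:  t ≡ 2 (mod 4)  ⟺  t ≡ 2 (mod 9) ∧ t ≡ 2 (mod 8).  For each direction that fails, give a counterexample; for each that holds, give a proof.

(⇒) fails; (⇐) holds.

(⟹) This fails: t = 34 gives 34 ≡ 2 (mod 4) but 34 ≡ 7 (mod 9), so the conjunction on the right does not hold.

(⟸) Conversely, if t ≡ 2 (mod 9) and t ≡ 2 (mod 8), then by the Chinese remainder theorem t ≡ 2 (mod 72). Since 2 ≡ 2 (mod 4) and 4 ∣ 72, we get t ≡ 2 (mod 4).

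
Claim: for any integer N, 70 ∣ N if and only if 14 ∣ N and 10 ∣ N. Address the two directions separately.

(→) If 70 ∣ N, write N = 70q. Since 70 = 5·14, N = 14·(5q), so 14 ∣ N; and since 70 = 7·10, N = 10·(7q), so 10 ∣ N.

(←) Suppose 14 ∣ N and 10 ∣ N. Any common multiple of 14 and 10 is a multiple of their lcm; here lcm(14, 10) = 14·10/gcd(14, 10) = 140/2 = 70, so 70 ∣ N.

Both directions hold.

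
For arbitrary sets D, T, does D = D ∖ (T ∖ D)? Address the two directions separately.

Forward inclusion. Let x ∈ D. Then either x ∈ D and x ∉ T; or x ∈ D ∩ T. In each case x ∈ D ∖ (T ∖ D), so D ⊆ D ∖ (T ∖ D).

Reverse inclusion. Let x ∈ D ∖ (T ∖ D). Then either x ∈ D and x ∉ T; or x ∈ D ∩ T. In each case x ∈ D, so D ∖ (T ∖ D) ⊆ D.

Both inclusions hold; the sets are equal.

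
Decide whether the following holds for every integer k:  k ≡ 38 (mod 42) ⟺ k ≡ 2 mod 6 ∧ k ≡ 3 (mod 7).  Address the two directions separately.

Equivalent; both directions hold.

(⟹) Suppose k ≡ 38 (mod 42); write k = 42j + 38. Since 6 ∣ 42, reducing mod 6 gives k ≡ 38 ≡ 2 (mod 6); since 7 ∣ 42, reducing mod 7 gives k ≡ 38 ≡ 3 (mod 7).

(⟸) Conversely, if k ≡ 2 (mod 6) and k ≡ 3 (mod 7), then by the Chinese remainder theorem k ≡ 38 (mod 42). This is exactly k ≡ 38 (mod 42).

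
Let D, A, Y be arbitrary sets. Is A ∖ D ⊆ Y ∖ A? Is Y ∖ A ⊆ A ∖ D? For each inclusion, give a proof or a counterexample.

Forward inclusion. This inclusion fails. Take D = ∅, A = {1}, Y = ∅; then 1 ∈ A ∖ D but 1 ∉ Y ∖ A.

Reverse inclusion. This inclusion fails. Take D = ∅, A = ∅, Y = {1}; then 1 ∈ Y ∖ A but 1 ∉ A ∖ D.

Neither inclusion holds.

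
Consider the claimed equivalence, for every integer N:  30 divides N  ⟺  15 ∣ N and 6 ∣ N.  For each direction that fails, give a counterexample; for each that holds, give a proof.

Both directions hold.

(⇐) Suppose 15 ∣ N and 6 ∣ N. Any common multiple of 15 and 6 is a multiple of their lcm; here lcm(15, 6) = 15·6/gcd(15, 6) = 90/3 = 30, so 30 ∣ N.

(⇒) If 30 ∣ N, write N = 30q. Since 30 = 2·15, N = 15·(2q), so 15 ∣ N; and since 30 = 5·6, N = 6·(5q), so 6 ∣ N.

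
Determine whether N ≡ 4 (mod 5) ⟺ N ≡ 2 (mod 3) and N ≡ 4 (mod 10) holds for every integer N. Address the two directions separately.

The forward direction fails; the converse holds.

[⇐] If N ≡ 2 (mod 3) and N ≡ 4 (mod 10), then by the Chinese remainder theorem N ≡ 14 (mod 30). Since 14 ≡ 4 (mod 5) and 5 ∣ 30, we get N ≡ 4 (mod 5).

[⇒] This fails: N = 4 gives 4 ≡ 4 (mod 5) but 4 ≡ 1 (mod 3), so the conjunction on the right does not hold.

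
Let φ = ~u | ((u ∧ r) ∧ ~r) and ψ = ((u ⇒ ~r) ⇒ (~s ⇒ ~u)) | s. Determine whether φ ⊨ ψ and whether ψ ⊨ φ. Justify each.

(⇒) holds; (⇐) fails.

(⇐) This fails. Under s = T, u = T, r = F, the left side is false but the right side is true.

(⇒) Assume the antecedent. If s is true, ((u ⇒ ~r) ⇒ (~s ⇒ ~u)) | s reduces to true regardless of the other variables. If s is false, the antecedent forces (s = F, u = F, r = F) or (s = F, u = F, r = T), and ((u ⇒ ~r) ⇒ (~s ⇒ ~u)) | s holds there. Either way ((u ⇒ ~r) ⇒ (~s ⇒ ~u)) | s holds.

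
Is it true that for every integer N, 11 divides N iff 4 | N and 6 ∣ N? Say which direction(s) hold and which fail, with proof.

(⟹) This fails: take N = 11. Certainly 11 ∣ 11, but 4 ∤ 11.

(⟸) This fails: take N = 12. Both 4 ∣ 12 and 6 ∣ 12, yet 12 is not a multiple of 11 (since 12 = 1·11 + 1), so 11 ∤ 12.

Both directions fail.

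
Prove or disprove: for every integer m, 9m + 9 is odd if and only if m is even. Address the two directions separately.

Equivalent; both directions hold.

(⇒) Suppose 9m + 9 is odd. Since 9 is odd, 9m and m have the same parity, so 9m + 9 ≡ m + 9 (mod 2). As 9 is odd, 9m + 9 is odd exactly when m is even. Thus m is even.

(⇐) Conversely, suppose m is even; write m = 2j. Then 9m + 9 = 9·(2j) + 9 = 2·9j + 9, which is odd.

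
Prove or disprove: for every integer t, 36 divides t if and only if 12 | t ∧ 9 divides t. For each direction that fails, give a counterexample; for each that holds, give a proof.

Both implications hold.

Forward direction. If 36 ∣ t, write t = 36q. Since 36 = 3·12, t = 12·(3q), so 12 ∣ t; and since 36 = 4·9, t = 9·(4q), so 9 ∣ t.

Converse. Suppose 12 ∣ t and 9 ∣ t. Any common multiple of 12 and 9 is a multiple of their lcm; here lcm(12, 9) = 12·9/gcd(12, 9) = 108/3 = 36, so 36 ∣ t.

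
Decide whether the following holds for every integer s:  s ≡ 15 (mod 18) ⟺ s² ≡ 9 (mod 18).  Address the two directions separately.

Converse. This fails: take s = 3. Then 3² = 9 ≡ 9 (mod 18), yet 3 ≡ 3 (mod 18), not 15.

Forward direction. Suppose s ≡ 15 (mod 18). Write s = 18j + 15. Then (18j + 15)² = 324j² + 540j + 225 = 18(18j² + 30j + 12) + 9, so s² ≡ 9 (mod 18).

Only the forward direction holds.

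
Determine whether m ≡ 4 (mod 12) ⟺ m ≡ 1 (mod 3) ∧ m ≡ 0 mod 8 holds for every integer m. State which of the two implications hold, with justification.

(⇒) This fails: m = 4 gives 4 ≡ 4 (mod 12) but 4 ≡ 4 (mod 8), so the conjunction on the right does not hold.

(⇐) Conversely, if m ≡ 1 (mod 3) and m ≡ 0 (mod 8), then by the Chinese remainder theorem m ≡ 16 (mod 24). Since 16 ≡ 4 (mod 12) and 12 ∣ 24, we get m ≡ 4 (mod 12).

Only the reverse direction holds.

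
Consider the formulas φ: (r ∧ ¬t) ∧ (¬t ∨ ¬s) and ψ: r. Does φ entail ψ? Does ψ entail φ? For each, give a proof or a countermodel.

(→) Assume the antecedent. If t is true, the antecedent cannot hold. If t is false, the antecedent forces (t = F, r = T, s = F) or (t = F, r = T, s = T), and r holds there. Either way r holds.

(←) This fails. Under t = T, r = T, s = F, the left side is false but the right side is true.

Only the forward direction holds.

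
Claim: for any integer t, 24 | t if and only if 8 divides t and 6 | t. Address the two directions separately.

(⇒) If 24 ∣ t, write t = 24q. Since 24 = 3·8, t = 8·(3q), so 8 ∣ t; and since 24 = 4·6, t = 6·(4q), so 6 ∣ t.

(⇐) Suppose 8 ∣ t and 6 ∣ t. Any common multiple of 8 and 6 is a multiple of their lcm; here lcm(8, 6) = 8·6/gcd(8, 6) = 48/2 = 24, so 24 ∣ t.

Both directions hold; the statement is true.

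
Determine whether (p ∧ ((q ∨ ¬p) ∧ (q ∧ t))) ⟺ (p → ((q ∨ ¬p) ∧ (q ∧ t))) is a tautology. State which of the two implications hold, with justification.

Only the forward direction holds.

(⇒) Assume the antecedent. If t is true, the antecedent forces (t = T, q = T, p = T), and p → ((q ∨ ¬p) ∧ (q ∧ t)) holds there. If t is false, the antecedent cannot hold. Either way p → ((q ∨ ¬p) ∧ (q ∧ t)) holds.

(⇐) This fails. Under t = F, q = F, p = F, the left side is false but the right side is true.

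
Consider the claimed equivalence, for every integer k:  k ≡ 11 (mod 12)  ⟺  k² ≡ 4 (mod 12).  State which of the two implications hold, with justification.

(⇒) fails and (⇐) fails.

(→) This fails: take k = 11. Then 11 ≡ 11 (mod 12), but 11² = 121 ≡ 1 (mod 12), not 4.

(←) This fails: take k = 2. Then 2² = 4 ≡ 4 (mod 12), yet 2 ≡ 2 (mod 12), not 11.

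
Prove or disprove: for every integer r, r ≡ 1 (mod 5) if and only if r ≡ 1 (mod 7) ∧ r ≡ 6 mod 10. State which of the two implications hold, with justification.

Forward direction. This fails: r = 1 gives 1 ≡ 1 (mod 5) but 1 ≡ 1 (mod 10), so the conjunction on the right does not hold.

Converse. If r ≡ 1 (mod 7) and r ≡ 6 (mod 10), then by the Chinese remainder theorem r ≡ 36 (mod 70). Since 36 ≡ 1 (mod 5) and 5 ∣ 70, we get r ≡ 1 (mod 5).

Only the reverse direction holds.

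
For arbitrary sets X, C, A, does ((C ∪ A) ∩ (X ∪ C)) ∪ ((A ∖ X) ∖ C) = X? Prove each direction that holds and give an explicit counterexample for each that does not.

Both inclusions fail.

Forward inclusion. This inclusion fails. Take X = ∅, C = {1}, A = ∅; then 1 ∈ ((C ∪ A) ∩ (X ∪ C)) ∪ ((A ∖ X) ∖ C) but 1 ∉ X.

Reverse inclusion. This inclusion fails. Take X = {1}, C = ∅, A = ∅; then 1 ∈ X but 1 ∉ ((C ∪ A) ∩ (X ∪ C)) ∪ ((A ∖ X) ∖ C).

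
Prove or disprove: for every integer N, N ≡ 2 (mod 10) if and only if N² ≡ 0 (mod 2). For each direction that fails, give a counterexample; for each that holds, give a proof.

(⟹) Suppose N ≡ 2 (mod 10). Then N² ≡ 2² = 4 (mod 10), and since 2 ∣ 10, also N² ≡ 0 (mod 2).

(⟸) This fails: take N = 0. Then 0² = 0 ≡ 0 (mod 2), yet 0 ≡ 0 (mod 10), not 2.

(⇒) holds; (⇐) fails.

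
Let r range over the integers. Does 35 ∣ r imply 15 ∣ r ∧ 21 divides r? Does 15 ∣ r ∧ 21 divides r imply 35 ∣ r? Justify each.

Only the converse holds.

(→) This fails: take r = 35. Certainly 35 ∣ 35, but 15 ∤ 35.

(←) Suppose 15 ∣ r and 21 ∣ r. Any common multiple of 15 and 21 is a multiple of their lcm; here lcm(15, 21) = 15·21/gcd(15, 21) = 315/3 = 105, so 105 ∣ r. Since 35 ∣ 105, it follows that 35 ∣ r.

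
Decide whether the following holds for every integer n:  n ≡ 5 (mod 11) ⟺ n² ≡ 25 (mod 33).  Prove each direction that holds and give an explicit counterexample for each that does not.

(⇒) This fails: take n = 27. Then 27 ≡ 5 (mod 11), but 27² = 729 ≡ 3 (mod 33), not 25.

(⇐) This fails: take n = 17. Then 17² = 289 ≡ 25 (mod 33), yet 17 ≡ 6 (mod 11), not 5.

Both directions fail.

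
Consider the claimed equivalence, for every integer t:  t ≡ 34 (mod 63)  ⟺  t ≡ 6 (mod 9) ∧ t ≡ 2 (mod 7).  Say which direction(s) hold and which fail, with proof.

(→) This fails: t = 34 gives 34 ≡ 34 (mod 63) but 34 ≡ 7 (mod 9), so the conjunction on the right does not hold.

(←) This fails: t = 51 satisfies both congruences on the right (51 ≡ 6 mod 9 and 51 ≡ 2 mod 7) yet 51 ≡ 51 (mod 63), not 34.

Neither implication holds.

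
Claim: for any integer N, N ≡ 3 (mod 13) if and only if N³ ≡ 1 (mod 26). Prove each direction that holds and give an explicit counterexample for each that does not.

[⇒] This fails: take N = 16. Then 16 ≡ 3 (mod 13), but 16³ = 4096 ≡ 14 (mod 26), not 1.

[⇐] This fails: take N = 1. Then 1³ = 1 ≡ 1 (mod 26), yet 1 ≡ 1 (mod 13), not 3.

Neither implication holds.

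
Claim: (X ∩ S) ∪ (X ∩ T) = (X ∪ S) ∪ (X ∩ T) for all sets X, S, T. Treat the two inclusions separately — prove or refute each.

Forward inclusion. Let x ∈ (X ∩ S) ∪ (X ∩ T). Then either x ∈ X ∩ S and x ∉ T; or x ∈ X ∩ T and x ∉ S; or x ∈ X ∩ S ∩ T. In each case x ∈ (X ∪ S) ∪ (X ∩ T), so (X ∩ S) ∪ (X ∩ T) ⊆ (X ∪ S) ∪ (X ∩ T).

Reverse inclusion. This inclusion fails. Take X = {1}, S = ∅, T = ∅; then 1 ∈ (X ∪ S) ∪ (X ∩ T) but 1 ∉ (X ∩ S) ∪ (X ∩ T).

The sets are not equal: only the forward inclusion holds.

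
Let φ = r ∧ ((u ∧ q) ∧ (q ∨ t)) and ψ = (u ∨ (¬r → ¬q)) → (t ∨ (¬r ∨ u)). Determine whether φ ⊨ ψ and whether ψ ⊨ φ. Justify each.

(⇒) holds; (⇐) fails.

(→) Assume the antecedent. If r is true, the antecedent forces (r = T, u = T, t = F, q = T) or (r = T, u = T, t = T, q = T), and the consequent holds there. If r is false, the antecedent cannot hold. Either way the consequent holds.

(←) This fails. Under r = F, u = F, t = F, q = F, the left side is false but the right side is true.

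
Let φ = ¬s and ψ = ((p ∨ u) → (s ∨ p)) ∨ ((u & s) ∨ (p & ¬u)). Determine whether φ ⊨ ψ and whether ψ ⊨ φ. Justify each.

Forward direction. This fails. Under u = T, p = F, s = F, the left side is true but the right side is false.

Converse. This fails. Under u = F, p = F, s = T, the left side is false but the right side is true.

(⇒) fails and (⇐) fails.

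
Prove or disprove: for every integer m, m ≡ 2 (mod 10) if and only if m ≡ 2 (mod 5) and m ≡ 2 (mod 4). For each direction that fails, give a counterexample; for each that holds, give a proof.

Forward direction. This fails: m = 12 gives 12 ≡ 2 (mod 10) but 12 ≡ 0 (mod 4), so the conjunction on the right does not hold.

Converse. If m ≡ 2 (mod 5) and m ≡ 2 (mod 4), then by the Chinese remainder theorem m ≡ 2 (mod 20). Since 2 ≡ 2 (mod 10) and 10 ∣ 20, we get m ≡ 2 (mod 10).

Only the converse holds.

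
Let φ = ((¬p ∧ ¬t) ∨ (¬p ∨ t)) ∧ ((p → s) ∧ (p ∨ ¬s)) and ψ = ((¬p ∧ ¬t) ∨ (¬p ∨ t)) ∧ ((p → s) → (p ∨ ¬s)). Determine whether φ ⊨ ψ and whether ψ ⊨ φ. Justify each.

Not equivalent: only (⇒) holds.

(⇐) This fails. Under p = T, t = T, s = F, the left side is false but the right side is true.

(⇒) Assume the antecedent. If p is true, the antecedent forces (p = T, t = T, s = T), and the consequent holds there. If p is false, the antecedent forces (p = F, t = F, s = F) or (p = F, t = T, s = F), and the consequent holds there. Either way the consequent holds.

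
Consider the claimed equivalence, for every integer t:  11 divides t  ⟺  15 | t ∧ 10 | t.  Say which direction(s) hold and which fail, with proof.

Neither implication holds.

Forward direction. This fails: take t = 11. Certainly 11 ∣ 11, but 15 ∤ 11.

Converse. This fails: take t = 30. Both 15 ∣ 30 and 10 ∣ 30, yet 30 is not a multiple of 11 (since 30 = 2·11 + 8), so 11 ∤ 30.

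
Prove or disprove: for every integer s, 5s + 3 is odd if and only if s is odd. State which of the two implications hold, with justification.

Forward direction. This fails: s = 2 gives 5s + 3 = 13, which is odd, but 2 is even, not odd.

Converse. This also fails: s = 3 is odd, but 5s + 3 = 18 is even, not odd.

Both directions fail.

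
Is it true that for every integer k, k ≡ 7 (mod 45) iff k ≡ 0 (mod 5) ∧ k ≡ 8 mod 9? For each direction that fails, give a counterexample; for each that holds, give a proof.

(→) This fails: k = 7 gives 7 ≡ 7 (mod 45) but 7 ≡ 2 (mod 5), so the conjunction on the right does not hold.

(←) This fails: k = 35 satisfies both congruences on the right (35 ≡ 0 mod 5 and 35 ≡ 8 mod 9) yet 35 ≡ 35 (mod 45), not 7.

(⇒) fails and (⇐) fails.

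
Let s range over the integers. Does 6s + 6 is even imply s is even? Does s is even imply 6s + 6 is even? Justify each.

Converse. Suppose s is even. Since 6 is even, 6s is even for every s, so 6s + 6 has the same parity as 6, which is even. Hence 6s + 6 is even.

Forward direction. This fails: take s = 3. Then 6s + 6 = 24, which is even, yet s = 3 is odd, not even.

Not equivalent: only (⇐) holds.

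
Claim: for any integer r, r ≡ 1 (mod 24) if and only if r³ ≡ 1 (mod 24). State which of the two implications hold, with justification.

(⟹) Suppose r ≡ 1 (mod 24). Write r = 24j + 1. Then (24j + 1)³ = 13824j³ + 1728j² + 72j + 1 = 24(576j³ + 72j² + 3j) + 1, so r³ ≡ 1 (mod 24).

(⟸) Conversely, suppose r³ ≡ 1 (mod 24). The only residue r in {0, …, 23} with r³ ≡ 1 (mod 24) is r = 1, so r ≡ 1 (mod 24).

Equivalent; both directions hold.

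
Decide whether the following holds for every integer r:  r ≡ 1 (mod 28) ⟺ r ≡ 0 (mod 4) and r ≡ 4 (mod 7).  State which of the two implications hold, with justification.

Forward direction. This fails: r = 1 gives 1 ≡ 1 (mod 28) but 1 ≡ 1 (mod 4), so the conjunction on the right does not hold.

Converse. This fails: r = 4 satisfies both congruences on the right (4 ≡ 0 mod 4 and 4 ≡ 4 mod 7) yet 4 ≡ 4 (mod 28), not 1.

(⇒) fails and (⇐) fails.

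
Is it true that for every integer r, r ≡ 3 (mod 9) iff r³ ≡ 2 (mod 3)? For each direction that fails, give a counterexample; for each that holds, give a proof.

Neither implication holds.

Forward direction. This fails: take r = 3. Then 3 ≡ 3 (mod 9), but 3³ = 27 ≡ 0 (mod 3), not 2.

Converse. This fails: take r = 2. Then 2³ = 8 ≡ 2 (mod 3), yet 2 ≡ 2 (mod 9), not 3.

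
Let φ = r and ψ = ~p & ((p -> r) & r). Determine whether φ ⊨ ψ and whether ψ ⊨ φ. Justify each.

Not equivalent: only (⇐) holds.

Forward direction. This fails. Under p = T, r = T, the left side is true but the right side is false.

Converse. Assume the antecedent. If p is true, the antecedent cannot hold. If p is false, the antecedent forces (p = F, r = T), and r holds there. Either way r holds.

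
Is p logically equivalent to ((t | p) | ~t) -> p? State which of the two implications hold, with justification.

Both directions hold.

(⟸) Assume the antecedent. If t is true, the antecedent forces (t = T, p = T), and p holds there. If t is false, the antecedent forces (t = F, p = T), and p holds there. Either way p holds.

(⟹) Assume the antecedent. If t is true, the antecedent forces (t = T, p = T), and ((t | p) | ~t) -> p holds there. If t is false, the antecedent forces (t = F, p = T), and ((t | p) | ~t) -> p holds there. Either way ((t | p) | ~t) -> p holds.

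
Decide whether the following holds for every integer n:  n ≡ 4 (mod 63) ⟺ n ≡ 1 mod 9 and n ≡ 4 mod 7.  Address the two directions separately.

(→) This fails: n = 4 gives 4 ≡ 4 (mod 63) but 4 ≡ 4 (mod 9), so the conjunction on the right does not hold.

(←) This fails: n = 46 satisfies both congruences on the right (46 ≡ 1 mod 9 and 46 ≡ 4 mod 7) yet 46 ≡ 46 (mod 63), not 4.

Neither direction holds.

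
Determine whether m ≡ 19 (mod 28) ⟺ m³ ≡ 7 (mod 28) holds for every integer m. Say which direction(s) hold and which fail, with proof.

Neither implication holds.

(⟹) This fails: take m = 19. Then 19 ≡ 19 (mod 28), but 19³ = 6859 ≡ 27 (mod 28), not 7.

(⟸) This fails: take m = 7. Then 7³ = 343 ≡ 7 (mod 28), yet 7 ≡ 7 (mod 28), not 19.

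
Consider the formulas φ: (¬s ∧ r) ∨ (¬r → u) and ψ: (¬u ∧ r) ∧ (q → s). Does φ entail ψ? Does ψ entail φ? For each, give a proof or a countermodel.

[⇒] This fails. Under r = F, u = T, q = F, s = F, the left side is true but the right side is false.

[⇐] Assume the antecedent. If r is true, (¬s ∧ r) ∨ (¬r → u) reduces to true regardless of the other variables. If r is false, the antecedent cannot hold. Either way (¬s ∧ r) ∨ (¬r → u) holds.

(⇒) fails; (⇐) holds.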